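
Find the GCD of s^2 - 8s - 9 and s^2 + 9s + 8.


Factor each:
  s^2 - 8s - 9 = (s + 1)(s - 9)
  s^2 + 9s + 8 = (s + 1)(s + 8)
Common monic factor: s + 1


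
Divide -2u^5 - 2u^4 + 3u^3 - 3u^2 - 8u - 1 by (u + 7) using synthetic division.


Synthetic division with c = -7. Coefficients: -2, -2, 3, -3, -8, -1
Bring down -2.
  -2 * -7 = 14; 14 - 2 = 12
  12 * -7 = -84; -84 + 3 = -81
  -81 * -7 = 567; 567 - 3 = 564
  564 * -7 = -3948; -3948 - 8 = -3956
  -3956 * -7 = 27692; 27692 - 1 = 27691
Quotient: -2u^4 + 12u^3 - 81u^2 + 564u - 3956, Remainder: 27691


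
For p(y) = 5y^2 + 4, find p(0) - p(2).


p(0) = 4
p(2) = 24
p(0) - p(2) = 4 - 24 = -20


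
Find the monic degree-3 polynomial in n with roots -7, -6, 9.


p(n) = (n + 7)(n + 6)(n - 9)
Expand: n^3 + 4n^2 - 75n - 378


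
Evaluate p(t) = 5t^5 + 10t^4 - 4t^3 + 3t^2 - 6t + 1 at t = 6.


Using direct substitution:
  5 * (6)^5 = 38880
  10 * (6)^4 = 12960
  -4 * (6)^3 = -864
  3 * (6)^2 = 108
  -6 * (6)^1 = -36
  constant: 1
Sum = 38880 + 12960 - 864 + 108 - 36 + 1 = 51049


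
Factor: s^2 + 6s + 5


Roots satisfy r1 + r2 = -b/a = -6 and r1*r2 = c/a = 5.
So r1 = -5, r2 = -1.
s^2 + 6s + 5 = (s - r1)(s - r2) = (s + 5)(s + 1)


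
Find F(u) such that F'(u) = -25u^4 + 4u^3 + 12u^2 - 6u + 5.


Reverse power rule on each term:
  ∫ -25u^4 du = -5u^5
  ∫ 4u^3 du = u^4
  ∫ 12u^2 du = 4u^3
  ∫ -6u du = -3u^2
  ∫ 5 du = 5u
F(u) = -5u^5 + u^4 + 4u^3 - 3u^2 + 5u + C


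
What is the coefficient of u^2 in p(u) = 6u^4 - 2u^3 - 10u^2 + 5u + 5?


Read off the coefficient of u^2: -10


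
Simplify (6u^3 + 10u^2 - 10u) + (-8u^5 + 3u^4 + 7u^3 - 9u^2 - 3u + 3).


Align terms by degree and add:
  6u^3 + 10u^2 - 10u
  -8u^5 + 3u^4 + 7u^3 - 9u^2 - 3u + 3
= -8u^5 + 3u^4 + 13u^3 + u^2 - 13u + 3


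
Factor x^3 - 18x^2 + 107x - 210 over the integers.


Try integer roots (divisors of -210). x=7: p(7)=0.
Divide out (x - 7): quotient is x^2 - 11x + 30.
Factor the quadratic: (x - 5)(x - 6)
Result: (x - 7)(x - 5)(x - 6)


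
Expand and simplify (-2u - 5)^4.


Expand (-2u - 5)^4 by repeated multiplication:
  (-2u - 5)^2 = 4u^2 + 20u + 25
  (-2u - 5)^3 = -8u^3 - 60u^2 - 150u - 125
= 16u^4 + 160u^3 + 600u^2 + 1000u + 625


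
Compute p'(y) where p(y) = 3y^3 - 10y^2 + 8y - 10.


Apply the power rule term by term:
  d/dy(3y^3) = 9y^2
  d/dy(-10y^2) = -20y
  d/dy(8y) = 8
  d/dy(-10) = 0
p'(y) = 9y^2 - 20y + 8


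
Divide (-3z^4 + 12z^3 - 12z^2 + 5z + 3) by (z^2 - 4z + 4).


(-3z^4 + 12z^3 - 12z^2 + 5z + 3) / (z^2 - 4z + 4)
Step 1: -3z^2 * (z^2 - 4z + 4) = -3z^4 + 12z^3 - 12z^2; subtract.
Step 2: 0 * (z^2 - 4z + 4) = 0; subtract.
Step 3: 0 * (z^2 - 4z + 4) = 0; subtract.
Quotient: -3z^2, Remainder: 5z + 3


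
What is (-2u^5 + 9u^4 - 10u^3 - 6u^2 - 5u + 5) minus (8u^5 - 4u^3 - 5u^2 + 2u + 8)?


Distribute the minus sign:
  (-2u^5 + 9u^4 - 10u^3 - 6u^2 - 5u + 5)
- (8u^5 - 4u^3 - 5u^2 + 2u + 8)
Negate second polynomial: -8u^5 + 4u^3 + 5u^2 - 2u - 8
Add: -10u^5 + 9u^4 - 6u^3 - u^2 - 7u - 3


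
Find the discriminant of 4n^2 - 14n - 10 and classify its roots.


D = b^2 - 4ac = (-14)^2 - 4(4)(-10) = 196 + 160 = 356
Since D > 0: two distinct irrational roots


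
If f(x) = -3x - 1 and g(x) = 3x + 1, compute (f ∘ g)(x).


Substitute g(x) into f:
f(g(x)) = -3*(3x + 1) + (-1)
Expand and combine: -9x - 4


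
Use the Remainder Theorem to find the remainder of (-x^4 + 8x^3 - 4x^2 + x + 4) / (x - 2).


By the Remainder Theorem, the remainder equals p(2):
  -1*(2)^4 = -16
  8*(2)^3 = 64
  -4*(2)^2 = -16
  1*(2)^1 = 2
  constant: 4
Sum: -16 + 64 - 16 + 2 + 4 = 38


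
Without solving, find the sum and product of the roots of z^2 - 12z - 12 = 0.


For az^2+bz+c=0: sum = -b/a, product = c/a.
a=1, b=-12, c=-12
Sum = -(-12)/1 = 12
Product = (-12)/1 = -12


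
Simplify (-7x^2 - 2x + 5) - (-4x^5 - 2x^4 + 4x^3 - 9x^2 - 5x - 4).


Distribute the minus sign:
  (-7x^2 - 2x + 5)
- (-4x^5 - 2x^4 + 4x^3 - 9x^2 - 5x - 4)
Negate second polynomial: 4x^5 + 2x^4 - 4x^3 + 9x^2 + 5x + 4
Add: 4x^5 + 2x^4 - 4x^3 + 2x^2 + 3x + 9


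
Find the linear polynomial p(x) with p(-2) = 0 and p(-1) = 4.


p(x) = mx + b. Using p(-2)=0, p(-1)=4:
m = (0 - 4)/(-2 + 1) = -4/-1 = 4
b = 0 - m*(-2) = 0 + 8 = 8
p(x) = 4x + 8


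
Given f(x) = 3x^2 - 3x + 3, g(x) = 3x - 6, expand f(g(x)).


Substitute g(x) into f:
f(g(x)) = 3*(3x - 6)^2 + (-3)*(3x - 6) + 3
(3x - 6)^2 = 9x^2 - 36x + 36
Expand and combine: 27x^2 - 117x + 129


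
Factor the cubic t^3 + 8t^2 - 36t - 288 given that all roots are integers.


Try integer roots (divisors of -288). t=6: p(6)=0.
Divide out (t - 6): quotient is t^2 + 14t + 48.
Factor the quadratic: (t + 6)(t + 8)
Result: (t - 6)(t + 6)(t + 8)


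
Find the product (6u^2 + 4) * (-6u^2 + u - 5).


Distribute each term of the first polynomial:
  (6u^2)(-6u^2 + u - 5) = -36u^4 + 6u^3 - 30u^2
  (4)(-6u^2 + u - 5) = -24u^2 + 4u - 20
Sum: -36u^4 + 6u^3 - 54u^2 + 4u - 20


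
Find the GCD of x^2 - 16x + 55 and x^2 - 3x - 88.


Factor each:
  x^2 - 16x + 55 = (x - 11)(x - 5)
  x^2 - 3x - 88 = (x - 11)(x + 8)
Common monic factor: x - 11


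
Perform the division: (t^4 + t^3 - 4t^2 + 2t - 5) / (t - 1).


(t^4 + t^3 - 4t^2 + 2t - 5) / (t - 1)
Step 1: t^3 * (t - 1) = t^4 - t^3; subtract.
Step 2: 2t^2 * (t - 1) = 2t^3 - 2t^2; subtract.
Step 3: -2t * (t - 1) = -2t^2 + 2t; subtract.
Step 4: 0 * (t - 1) = 0; subtract.
Quotient: t^3 + 2t^2 - 2t, Remainder: -5


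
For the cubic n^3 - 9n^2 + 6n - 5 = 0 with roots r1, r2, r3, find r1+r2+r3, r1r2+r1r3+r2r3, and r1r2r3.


Monic cubic n^3+bn^2+cn+d=0: sum=-b, pairwise sum=c, product=-d.
b=-9, c=6, d=-5
r1+r2+r3 = 9
r1r2+r1r3+r2r3 = 6
r1r2r3 = 5


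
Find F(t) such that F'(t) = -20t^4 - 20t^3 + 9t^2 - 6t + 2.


Reverse power rule on each term:
  ∫ -20t^4 dt = -4t^5
  ∫ -20t^3 dt = -5t^4
  ∫ 9t^2 dt = 3t^3
  ∫ -6t dt = -3t^2
  ∫ 2 dt = 2t
F(t) = -4t^5 - 5t^4 + 3t^3 - 3t^2 + 2t + C


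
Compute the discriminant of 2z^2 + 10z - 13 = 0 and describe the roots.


D = b^2 - 4ac = (10)^2 - 4(2)(-13) = 100 + 104 = 204
Since D > 0: two distinct irrational roots


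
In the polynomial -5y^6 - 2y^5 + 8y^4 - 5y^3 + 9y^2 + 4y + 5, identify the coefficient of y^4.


Read off the coefficient of y^4: 8


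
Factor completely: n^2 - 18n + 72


Roots satisfy r1 + r2 = -b/a = 18 and r1*r2 = c/a = 72.
So r1 = 12, r2 = 6.
n^2 - 18n + 72 = (n - r1)(n - r2) = (n - 12)(n - 6)


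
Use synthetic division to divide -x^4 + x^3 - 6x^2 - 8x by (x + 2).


Synthetic division with c = -2. Coefficients: -1, 1, -6, -8, 0
Bring down -1.
  -1 * -2 = 2; 2 + 1 = 3
  3 * -2 = -6; -6 - 6 = -12
  -12 * -2 = 24; 24 - 8 = 16
  16 * -2 = -32; -32 + 0 = -32
Quotient: -x^3 + 3x^2 - 12x + 16, Remainder: -32


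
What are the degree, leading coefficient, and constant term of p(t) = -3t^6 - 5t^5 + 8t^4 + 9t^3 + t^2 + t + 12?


Highest power of t is 6, with coefficient -3. Constant term is 12.
Degree = 6, leading coefficient = -3, constant term = 12


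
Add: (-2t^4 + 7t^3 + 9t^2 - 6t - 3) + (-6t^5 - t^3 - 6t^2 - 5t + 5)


Align terms by degree and add:
  -2t^4 + 7t^3 + 9t^2 - 6t - 3
  -6t^5 - t^3 - 6t^2 - 5t + 5
= -6t^5 - 2t^4 + 6t^3 + 3t^2 - 11t + 2


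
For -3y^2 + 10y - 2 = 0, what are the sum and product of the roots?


For ay^2+by+c=0: sum = -b/a, product = c/a.
a=-3, b=10, c=-2
Sum = -(10)/-3 = 10/3
Product = (-2)/-3 = 2/3


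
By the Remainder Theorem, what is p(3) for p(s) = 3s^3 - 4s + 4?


By the Remainder Theorem, the remainder equals p(3):
  3*(3)^3 = 81
  0*(3)^2 = 0
  -4*(3)^1 = -12
  constant: 4
Sum: 81 + 0 - 12 + 4 = 73


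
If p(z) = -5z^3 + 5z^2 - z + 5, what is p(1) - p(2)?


p(1) = 4
p(2) = -17
p(1) - p(2) = 4 + 17 = 21


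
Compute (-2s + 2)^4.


Expand (-2s + 2)^4 by repeated multiplication:
  (-2s + 2)^2 = 4s^2 - 8s + 4
  (-2s + 2)^3 = -8s^3 + 24s^2 - 24s + 8
= 16s^4 - 64s^3 + 96s^2 - 64s + 16


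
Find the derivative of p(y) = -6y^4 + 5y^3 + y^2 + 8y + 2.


Apply the power rule term by term:
  d/dy(-6y^4) = -24y^3
  d/dy(5y^3) = 15y^2
  d/dy(y^2) = 2y
  d/dy(8y) = 8
  d/dy(2) = 0
p'(y) = -24y^3 + 15y^2 + 2y + 8


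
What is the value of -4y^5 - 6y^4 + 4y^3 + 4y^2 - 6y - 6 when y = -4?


Using direct substitution:
  -4 * (-4)^5 = 4096
  -6 * (-4)^4 = -1536
  4 * (-4)^3 = -256
  4 * (-4)^2 = 64
  -6 * (-4)^1 = 24
  constant: -6
Sum = 4096 - 1536 - 256 + 64 + 24 - 6 = 2386


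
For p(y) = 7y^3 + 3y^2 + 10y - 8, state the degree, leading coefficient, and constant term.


Highest power of y is 3, with coefficient 7. Constant term is -8.
Degree = 3, leading coefficient = 7, constant term = -8


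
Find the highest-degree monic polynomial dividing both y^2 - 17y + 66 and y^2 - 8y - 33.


Factor each:
  y^2 - 17y + 66 = (y - 11)(y - 6)
  y^2 - 8y - 33 = (y - 11)(y + 3)
Common monic factor: y - 11


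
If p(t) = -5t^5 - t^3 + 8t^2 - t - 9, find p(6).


Using direct substitution:
  -5 * (6)^5 = -38880
  0 * (6)^4 = 0
  -1 * (6)^3 = -216
  8 * (6)^2 = 288
  -1 * (6)^1 = -6
  constant: -9
Sum = -38880 + 0 - 216 + 288 - 6 - 9 = -38823


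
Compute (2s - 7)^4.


Expand (2s - 7)^4 by repeated multiplication:
  (2s - 7)^2 = 4s^2 - 28s + 49
  (2s - 7)^3 = 8s^3 - 84s^2 + 294s - 343
= 16s^4 - 224s^3 + 1176s^2 - 2744s + 2401


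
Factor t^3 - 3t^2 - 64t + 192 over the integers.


Try integer roots (divisors of 192). t=-8: p(-8)=0.
Divide out (t + 8): quotient is t^2 - 11t + 24.
Factor the quadratic: (t - 3)(t - 8)
Result: (t + 8)(t - 3)(t - 8)


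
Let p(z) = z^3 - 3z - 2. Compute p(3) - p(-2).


p(3) = 16
p(-2) = -4
p(3) - p(-2) = 16 + 4 = 20


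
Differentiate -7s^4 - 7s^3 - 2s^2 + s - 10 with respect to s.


Apply the power rule term by term:
  d/ds(-7s^4) = -28s^3
  d/ds(-7s^3) = -21s^2
  d/ds(-2s^2) = -4s
  d/ds(s) = 1
  d/ds(-10) = 0
p'(s) = -28s^3 - 21s^2 - 4s + 1


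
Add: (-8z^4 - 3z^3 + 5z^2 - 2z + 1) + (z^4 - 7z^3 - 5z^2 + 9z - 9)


Align terms by degree and add:
  -8z^4 - 3z^3 + 5z^2 - 2z + 1
+ z^4 - 7z^3 - 5z^2 + 9z - 9
= -7z^4 - 10z^3 + 7z - 8


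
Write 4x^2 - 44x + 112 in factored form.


Roots satisfy r1 + r2 = -b/a = 11 and r1*r2 = c/a = 28.
So r1 = 7, r2 = 4.
4x^2 - 44x + 112 = 4(x - r1)(x - r2) = 4(x - 7)(x - 4)


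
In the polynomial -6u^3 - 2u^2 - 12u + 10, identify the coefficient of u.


Read off the coefficient of u: -12


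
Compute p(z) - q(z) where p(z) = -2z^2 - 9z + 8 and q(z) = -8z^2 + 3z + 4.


Distribute the minus sign:
  (-2z^2 - 9z + 8)
- (-8z^2 + 3z + 4)
Negate second polynomial: 8z^2 - 3z - 4
Add: 6z^2 - 12z + 4


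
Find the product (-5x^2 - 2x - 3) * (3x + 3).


Distribute each term of the first polynomial:
  (-5x^2)(3x + 3) = -15x^3 - 15x^2
  (-2x)(3x + 3) = -6x^2 - 6x
  (-3)(3x + 3) = -9x - 9
Sum: -15x^3 - 21x^2 - 15x - 9


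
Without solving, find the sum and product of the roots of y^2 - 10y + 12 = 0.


For ay^2+by+c=0: sum = -b/a, product = c/a.
a=1, b=-10, c=12
Sum = -(-10)/1 = 10
Product = (12)/1 = 12


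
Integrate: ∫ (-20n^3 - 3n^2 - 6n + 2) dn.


Reverse power rule on each term:
  ∫ -20n^3 dn = -5n^4
  ∫ -3n^2 dn = -n^3
  ∫ -6n dn = -3n^2
  ∫ 2 dn = 2n
F(n) = -5n^4 - n^3 - 3n^2 + 2n + C


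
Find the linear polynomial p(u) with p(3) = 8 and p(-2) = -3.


p(u) = mu + b. Using p(3)=8, p(-2)=-3:
m = (8 + 3)/(3 + 2) = 11/5 = 11/5
b = 8 - m*(3) = 8 - 33/5 = 7/5
p(u) = (11/5)u + (7/5)


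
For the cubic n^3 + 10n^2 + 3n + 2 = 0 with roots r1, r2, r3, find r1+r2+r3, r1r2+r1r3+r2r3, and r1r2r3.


Monic cubic n^3+bn^2+cn+d=0: sum=-b, pairwise sum=c, product=-d.
b=10, c=3, d=2
r1+r2+r3 = -10
r1r2+r1r3+r2r3 = 3
r1r2r3 = -2


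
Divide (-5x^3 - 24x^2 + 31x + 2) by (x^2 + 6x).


(-5x^3 - 24x^2 + 31x + 2) / (x^2 + 6x)
Step 1: -5x * (x^2 + 6x) = -5x^3 - 30x^2; subtract.
Step 2: 6 * (x^2 + 6x) = 6x^2 + 36x; subtract.
Quotient: -5x + 6, Remainder: -5x + 2


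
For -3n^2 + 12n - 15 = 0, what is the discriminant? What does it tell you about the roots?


D = b^2 - 4ac = (12)^2 - 4(-3)(-15) = 144 - 180 = -36
Since D < 0: two complex conjugate roots (no real roots)


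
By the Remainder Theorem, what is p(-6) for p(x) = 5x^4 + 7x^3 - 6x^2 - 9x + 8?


By the Remainder Theorem, the remainder equals p(-6):
  5*(-6)^4 = 6480
  7*(-6)^3 = -1512
  -6*(-6)^2 = -216
  -9*(-6)^1 = 54
  constant: 8
Sum: 6480 - 1512 - 216 + 54 + 8 = 4814


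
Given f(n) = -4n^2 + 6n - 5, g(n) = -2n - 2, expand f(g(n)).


Substitute g(n) into f:
f(g(n)) = -4*(-2n - 2)^2 + 6*(-2n - 2) + (-5)
(-2n - 2)^2 = 4n^2 + 8n + 4
Expand and combine: -16n^2 - 44n - 33


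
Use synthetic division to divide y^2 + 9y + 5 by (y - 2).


Synthetic division with c = 2. Coefficients: 1, 9, 5
Bring down 1.
  1 * 2 = 2; 2 + 9 = 11
  11 * 2 = 22; 22 + 5 = 27
Quotient: y + 11, Remainder: 27


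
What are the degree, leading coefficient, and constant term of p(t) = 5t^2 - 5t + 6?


Highest power of t is 2, with coefficient 5. Constant term is 6.
Degree = 2, leading coefficient = 5, constant term = 6


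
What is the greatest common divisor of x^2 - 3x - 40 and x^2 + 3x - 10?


Factor each:
  x^2 - 3x - 40 = (x + 5)(x - 8)
  x^2 + 3x - 10 = (x + 5)(x - 2)
Common monic factor: x + 5


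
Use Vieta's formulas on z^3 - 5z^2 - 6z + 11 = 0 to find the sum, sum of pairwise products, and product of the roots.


Monic cubic z^3+bz^2+cz+d=0: sum=-b, pairwise sum=c, product=-d.
b=-5, c=-6, d=11
r1+r2+r3 = 5
r1r2+r1r3+r2r3 = -6
r1r2r3 = -11


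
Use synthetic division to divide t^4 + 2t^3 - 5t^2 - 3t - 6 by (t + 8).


Synthetic division with c = -8. Coefficients: 1, 2, -5, -3, -6
Bring down 1.
  1 * -8 = -8; -8 + 2 = -6
  -6 * -8 = 48; 48 - 5 = 43
  43 * -8 = -344; -344 - 3 = -347
  -347 * -8 = 2776; 2776 - 6 = 2770
Quotient: t^3 - 6t^2 + 43t - 347, Remainder: 2770


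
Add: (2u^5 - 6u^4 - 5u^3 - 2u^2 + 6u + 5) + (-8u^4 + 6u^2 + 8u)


Align terms by degree and add:
  2u^5 - 6u^4 - 5u^3 - 2u^2 + 6u + 5
  -8u^4 + 6u^2 + 8u
= 2u^5 - 14u^4 - 5u^3 + 4u^2 + 14u + 5


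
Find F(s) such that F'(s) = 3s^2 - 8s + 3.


Reverse power rule on each term:
  ∫ 3s^2 ds = s^3
  ∫ -8s ds = -4s^2
  ∫ 3 ds = 3s
F(s) = s^3 - 4s^2 + 3s + C


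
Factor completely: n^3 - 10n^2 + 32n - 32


Try integer roots (divisors of -32). n=2: p(2)=0.
Divide out (n - 2): quotient is n^2 - 8n + 16.
Factor the quadratic: (n - 4)(n - 4)
Result: (n - 2)(n - 4)(n - 4)


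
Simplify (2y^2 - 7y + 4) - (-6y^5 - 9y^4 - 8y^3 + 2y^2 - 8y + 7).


Distribute the minus sign:
  (2y^2 - 7y + 4)
- (-6y^5 - 9y^4 - 8y^3 + 2y^2 - 8y + 7)
Negate second polynomial: 6y^5 + 9y^4 + 8y^3 - 2y^2 + 8y - 7
Add: 6y^5 + 9y^4 + 8y^3 + y - 3


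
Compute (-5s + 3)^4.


Expand (-5s + 3)^4 by repeated multiplication:
  (-5s + 3)^2 = 25s^2 - 30s + 9
  (-5s + 3)^3 = -125s^3 + 225s^2 - 135s + 27
= 625s^4 - 1500s^3 + 1350s^2 - 540s + 81


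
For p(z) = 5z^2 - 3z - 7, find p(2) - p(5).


p(2) = 7
p(5) = 103
p(2) - p(5) = 7 - 103 = -96


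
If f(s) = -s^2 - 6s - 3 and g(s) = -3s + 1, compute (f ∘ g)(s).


Substitute g(s) into f:
f(g(s)) = -1*(-3s + 1)^2 + (-6)*(-3s + 1) + (-3)
(-3s + 1)^2 = 9s^2 - 6s + 1
Expand and combine: -9s^2 + 24s - 10


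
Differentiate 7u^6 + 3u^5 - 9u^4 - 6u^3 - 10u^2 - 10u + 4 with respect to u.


Apply the power rule term by term:
  d/du(7u^6) = 42u^5
  d/du(3u^5) = 15u^4
  d/du(-9u^4) = -36u^3
  d/du(-6u^3) = -18u^2
  d/du(-10u^2) = -20u
  d/du(-10u) = -10
  d/du(4) = 0
p'(u) = 42u^5 + 15u^4 - 36u^3 - 18u^2 - 20u - 10


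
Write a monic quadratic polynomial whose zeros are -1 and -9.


p(t) = (t + 1)(t + 9)
Expand: t^2 + 10t + 9


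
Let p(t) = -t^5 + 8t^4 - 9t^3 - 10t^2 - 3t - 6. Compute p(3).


Using direct substitution:
  -1 * (3)^5 = -243
  8 * (3)^4 = 648
  -9 * (3)^3 = -243
  -10 * (3)^2 = -90
  -3 * (3)^1 = -9
  constant: -6
Sum = -243 + 648 - 243 - 90 - 9 - 6 = 57


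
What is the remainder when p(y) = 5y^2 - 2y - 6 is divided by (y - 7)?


By the Remainder Theorem, the remainder equals p(7):
  5*(7)^2 = 245
  -2*(7)^1 = -14
  constant: -6
Sum: 245 - 14 - 6 = 225


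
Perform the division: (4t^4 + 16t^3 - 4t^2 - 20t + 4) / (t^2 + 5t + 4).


(4t^4 + 16t^3 - 4t^2 - 20t + 4) / (t^2 + 5t + 4)
Step 1: 4t^2 * (t^2 + 5t + 4) = 4t^4 + 20t^3 + 16t^2; subtract.
Step 2: -4t * (t^2 + 5t + 4) = -4t^3 - 20t^2 - 16t; subtract.
Step 3: 0 * (t^2 + 5t + 4) = 0; subtract.
Quotient: 4t^2 - 4t, Remainder: -4t + 4


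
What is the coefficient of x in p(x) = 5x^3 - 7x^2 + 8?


Read off the coefficient of x: 0


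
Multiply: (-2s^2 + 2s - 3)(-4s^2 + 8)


Distribute each term of the first polynomial:
  (-2s^2)(-4s^2 + 8) = 8s^4 - 16s^2
  (2s)(-4s^2 + 8) = -8s^3 + 16s
  (-3)(-4s^2 + 8) = 12s^2 - 24
Sum: 8s^4 - 8s^3 - 4s^2 + 16s - 24


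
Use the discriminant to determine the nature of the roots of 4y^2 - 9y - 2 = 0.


D = b^2 - 4ac = (-9)^2 - 4(4)(-2) = 81 + 32 = 113
Since D > 0: two distinct irrational roots


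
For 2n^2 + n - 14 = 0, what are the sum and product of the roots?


For an^2+bn+c=0: sum = -b/a, product = c/a.
a=2, b=1, c=-14
Sum = -(1)/2 = -1/2
Product = (-14)/2 = -7


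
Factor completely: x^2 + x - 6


Roots satisfy r1 + r2 = -b/a = -1 and r1*r2 = c/a = -6.
So r1 = 2, r2 = -3.
x^2 + x - 6 = (x - r1)(x - r2) = (x - 2)(x + 3)


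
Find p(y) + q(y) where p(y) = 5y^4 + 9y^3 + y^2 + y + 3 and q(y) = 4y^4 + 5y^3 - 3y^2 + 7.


Align terms by degree and add:
  5y^4 + 9y^3 + y^2 + y + 3
+ 4y^4 + 5y^3 - 3y^2 + 7
= 9y^4 + 14y^3 - 2y^2 + y + 10


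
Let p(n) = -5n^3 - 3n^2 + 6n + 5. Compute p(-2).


Using direct substitution:
  -5 * (-2)^3 = 40
  -3 * (-2)^2 = -12
  6 * (-2)^1 = -12
  constant: 5
Sum = 40 - 12 - 12 + 5 = 21


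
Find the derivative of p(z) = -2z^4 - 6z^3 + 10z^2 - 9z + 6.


Apply the power rule term by term:
  d/dz(-2z^4) = -8z^3
  d/dz(-6z^3) = -18z^2
  d/dz(10z^2) = 20z
  d/dz(-9z) = -9
  d/dz(6) = 0
p'(z) = -8z^3 - 18z^2 + 20z - 9


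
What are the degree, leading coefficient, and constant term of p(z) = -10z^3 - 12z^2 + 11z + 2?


Highest power of z is 3, with coefficient -10. Constant term is 2.
Degree = 3, leading coefficient = -10, constant term = 2


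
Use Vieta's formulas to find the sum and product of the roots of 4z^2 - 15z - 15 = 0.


For az^2+bz+c=0: sum = -b/a, product = c/a.
a=4, b=-15, c=-15
Sum = -(-15)/4 = 15/4
Product = (-15)/4 = -15/4


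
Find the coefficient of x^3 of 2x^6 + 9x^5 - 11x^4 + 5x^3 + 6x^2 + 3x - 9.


Read off the coefficient of x^3: 5


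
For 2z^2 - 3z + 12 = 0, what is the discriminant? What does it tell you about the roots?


D = b^2 - 4ac = (-3)^2 - 4(2)(12) = 9 - 96 = -87
Since D < 0: two complex conjugate roots (no real roots)


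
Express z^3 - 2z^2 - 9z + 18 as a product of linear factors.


Try integer roots (divisors of 18). z=2: p(2)=0.
Divide out (z - 2): quotient is z^2 - 9.
Factor the quadratic: (z + 3)(z - 3)
Result: (z - 2)(z + 3)(z - 3)


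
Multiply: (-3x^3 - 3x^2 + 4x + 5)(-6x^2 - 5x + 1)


Distribute each term of the first polynomial:
  (-3x^3)(-6x^2 - 5x + 1) = 18x^5 + 15x^4 - 3x^3
  (-3x^2)(-6x^2 - 5x + 1) = 18x^4 + 15x^3 - 3x^2
  (4x)(-6x^2 - 5x + 1) = -24x^3 - 20x^2 + 4x
  (5)(-6x^2 - 5x + 1) = -30x^2 - 25x + 5
Sum: 18x^5 + 33x^4 - 12x^3 - 53x^2 - 21x + 5


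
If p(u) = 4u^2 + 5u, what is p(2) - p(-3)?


p(2) = 26
p(-3) = 21
p(2) - p(-3) = 26 - 21 = 5


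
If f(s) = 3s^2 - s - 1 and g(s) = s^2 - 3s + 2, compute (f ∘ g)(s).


Substitute g(s) into f:
f(g(s)) = 3*(s^2 - 3s + 2)^2 + (-1)*(s^2 - 3s + 2) + (-1)
(s^2 - 3s + 2)^2 = s^4 - 6s^3 + 13s^2 - 12s + 4
Expand and combine: 3s^4 - 18s^3 + 38s^2 - 33s + 9


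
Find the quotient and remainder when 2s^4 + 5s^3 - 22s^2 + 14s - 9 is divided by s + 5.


(2s^4 + 5s^3 - 22s^2 + 14s - 9) / (s + 5)
Step 1: 2s^3 * (s + 5) = 2s^4 + 10s^3; subtract.
Step 2: -5s^2 * (s + 5) = -5s^3 - 25s^2; subtract.
Step 3: 3s * (s + 5) = 3s^2 + 15s; subtract.
Step 4: -1 * (s + 5) = -s - 5; subtract.
Quotient: 2s^3 - 5s^2 + 3s - 1, Remainder: -4


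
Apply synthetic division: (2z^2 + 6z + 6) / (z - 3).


Synthetic division with c = 3. Coefficients: 2, 6, 6
Bring down 2.
  2 * 3 = 6; 6 + 6 = 12
  12 * 3 = 36; 36 + 6 = 42
Quotient: 2z + 12, Remainder: 42


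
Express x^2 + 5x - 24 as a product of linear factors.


Roots satisfy r1 + r2 = -b/a = -5 and r1*r2 = c/a = -24.
So r1 = 3, r2 = -8.
x^2 + 5x - 24 = (x - r1)(x - r2) = (x - 3)(x + 8)


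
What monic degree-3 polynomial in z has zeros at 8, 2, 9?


p(z) = (z - 8)(z - 2)(z - 9)
Expand: z^3 - 19z^2 + 106z - 144


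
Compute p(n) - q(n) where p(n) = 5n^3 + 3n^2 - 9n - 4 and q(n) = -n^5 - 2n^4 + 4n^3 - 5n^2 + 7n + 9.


Distribute the minus sign:
  (5n^3 + 3n^2 - 9n - 4)
- (-n^5 - 2n^4 + 4n^3 - 5n^2 + 7n + 9)
Negate second polynomial: n^5 + 2n^4 - 4n^3 + 5n^2 - 7n - 9
Add: n^5 + 2n^4 + n^3 + 8n^2 - 16n - 13


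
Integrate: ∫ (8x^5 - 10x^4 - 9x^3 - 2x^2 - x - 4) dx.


Reverse power rule on each term:
  ∫ 8x^5 dx = (4/3)x^6
  ∫ -10x^4 dx = -2x^5
  ∫ -9x^3 dx = -(9/4)x^4
  ∫ -2x^2 dx = -(2/3)x^3
  ∫ -x dx = -(1/2)x^2
  ∫ -4 dx = -4x
F(x) = (4/3)x^6 - 2x^5 - (9/4)x^4 - (2/3)x^3 - (1/2)x^2 - 4x + C


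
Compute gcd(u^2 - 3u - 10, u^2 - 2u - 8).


Factor each:
  u^2 - 3u - 10 = (u + 2)(u - 5)
  u^2 - 2u - 8 = (u + 2)(u - 4)
Common monic factor: u + 2


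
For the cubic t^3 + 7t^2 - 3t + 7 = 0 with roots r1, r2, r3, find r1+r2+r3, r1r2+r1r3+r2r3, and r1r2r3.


Monic cubic t^3+bt^2+ct+d=0: sum=-b, pairwise sum=c, product=-d.
b=7, c=-3, d=7
r1+r2+r3 = -7
r1r2+r1r3+r2r3 = -3
r1r2r3 = -7


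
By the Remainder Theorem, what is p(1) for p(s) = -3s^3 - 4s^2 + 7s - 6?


By the Remainder Theorem, the remainder equals p(1):
  -3*(1)^3 = -3
  -4*(1)^2 = -4
  7*(1)^1 = 7
  constant: -6
Sum: -3 - 4 + 7 - 6 = -6


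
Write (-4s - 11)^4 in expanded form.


Expand (-4s - 11)^4 by repeated multiplication:
  (-4s - 11)^2 = 16s^2 + 88s + 121
  (-4s - 11)^3 = -64s^3 - 528s^2 - 1452s - 1331
= 256s^4 + 2816s^3 + 11616s^2 + 21296s + 14641


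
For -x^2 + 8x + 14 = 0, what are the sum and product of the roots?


For ax^2+bx+c=0: sum = -b/a, product = c/a.
a=-1, b=8, c=14
Sum = -(8)/-1 = 8
Product = (14)/-1 = -14


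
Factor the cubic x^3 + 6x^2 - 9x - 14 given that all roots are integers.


Try integer roots (divisors of -14). x=-7: p(-7)=0.
Divide out (x + 7): quotient is x^2 - x - 2.
Factor the quadratic: (x - 2)(x + 1)
Result: (x + 7)(x - 2)(x + 1)


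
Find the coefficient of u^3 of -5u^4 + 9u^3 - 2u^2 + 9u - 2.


Read off the coefficient of u^3: 9


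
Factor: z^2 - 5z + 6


Roots satisfy r1 + r2 = -b/a = 5 and r1*r2 = c/a = 6.
So r1 = 2, r2 = 3.
z^2 - 5z + 6 = (z - r1)(z - r2) = (z - 2)(z - 3)


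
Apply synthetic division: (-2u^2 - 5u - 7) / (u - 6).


Synthetic division with c = 6. Coefficients: -2, -5, -7
Bring down -2.
  -2 * 6 = -12; -12 - 5 = -17
  -17 * 6 = -102; -102 - 7 = -109
Quotient: -2u - 17, Remainder: -109


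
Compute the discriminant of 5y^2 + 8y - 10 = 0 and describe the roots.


D = b^2 - 4ac = (8)^2 - 4(5)(-10) = 64 + 200 = 264
Since D > 0: two distinct irrational roots


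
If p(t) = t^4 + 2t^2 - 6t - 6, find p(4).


Using direct substitution:
  1 * (4)^4 = 256
  0 * (4)^3 = 0
  2 * (4)^2 = 32
  -6 * (4)^1 = -24
  constant: -6
Sum = 256 + 0 + 32 - 24 - 6 = 258


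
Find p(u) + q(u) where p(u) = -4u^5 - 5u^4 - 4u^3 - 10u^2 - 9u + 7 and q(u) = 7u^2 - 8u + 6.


Align terms by degree and add:
  -4u^5 - 5u^4 - 4u^3 - 10u^2 - 9u + 7
+ 7u^2 - 8u + 6
= -4u^5 - 5u^4 - 4u^3 - 3u^2 - 17u + 13


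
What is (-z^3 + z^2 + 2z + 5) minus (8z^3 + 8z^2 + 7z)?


Distribute the minus sign:
  (-z^3 + z^2 + 2z + 5)
- (8z^3 + 8z^2 + 7z)
Negate second polynomial: -8z^3 - 8z^2 - 7z
Add: -9z^3 - 7z^2 - 5z + 5


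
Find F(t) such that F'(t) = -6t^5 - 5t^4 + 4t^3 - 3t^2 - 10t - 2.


Reverse power rule on each term:
  ∫ -6t^5 dt = -t^6
  ∫ -5t^4 dt = -t^5
  ∫ 4t^3 dt = t^4
  ∫ -3t^2 dt = -t^3
  ∫ -10t dt = -5t^2
  ∫ -2 dt = -2t
F(t) = -t^6 - t^5 + t^4 - t^3 - 5t^2 - 2t + C


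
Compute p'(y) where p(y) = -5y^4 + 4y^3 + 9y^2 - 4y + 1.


Apply the power rule term by term:
  d/dy(-5y^4) = -20y^3
  d/dy(4y^3) = 12y^2
  d/dy(9y^2) = 18y
  d/dy(-4y) = -4
  d/dy(1) = 0
p'(y) = -20y^3 + 12y^2 + 18y - 4


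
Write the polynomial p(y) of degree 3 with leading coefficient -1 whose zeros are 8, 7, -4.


p(y) = -(y - 8)(y - 7)(y + 4)
Expand: -y^3 + 11y^2 + 4y - 224


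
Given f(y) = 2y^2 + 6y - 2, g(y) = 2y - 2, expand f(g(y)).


Substitute g(y) into f:
f(g(y)) = 2*(2y - 2)^2 + 6*(2y - 2) + (-2)
(2y - 2)^2 = 4y^2 - 8y + 4
Expand and combine: 8y^2 - 4y - 6


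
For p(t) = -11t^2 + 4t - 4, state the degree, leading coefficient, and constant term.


Highest power of t is 2, with coefficient -11. Constant term is -4.
Degree = 2, leading coefficient = -11, constant term = -4


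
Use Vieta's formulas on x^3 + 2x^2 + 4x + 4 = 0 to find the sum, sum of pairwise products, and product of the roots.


Monic cubic x^3+bx^2+cx+d=0: sum=-b, pairwise sum=c, product=-d.
b=2, c=4, d=4
r1+r2+r3 = -2
r1r2+r1r3+r2r3 = 4
r1r2r3 = -4


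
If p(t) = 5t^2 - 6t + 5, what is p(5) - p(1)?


p(5) = 100
p(1) = 4
p(5) - p(1) = 100 - 4 = 96


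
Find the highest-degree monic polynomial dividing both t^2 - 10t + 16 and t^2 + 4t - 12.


Factor each:
  t^2 - 10t + 16 = (t - 2)(t - 8)
  t^2 + 4t - 12 = (t - 2)(t + 6)
Common monic factor: t - 2


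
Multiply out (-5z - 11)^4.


Expand (-5z - 11)^4 by repeated multiplication:
  (-5z - 11)^2 = 25z^2 + 110z + 121
  (-5z - 11)^3 = -125z^3 - 825z^2 - 1815z - 1331
= 625z^4 + 5500z^3 + 18150z^2 + 26620z + 14641


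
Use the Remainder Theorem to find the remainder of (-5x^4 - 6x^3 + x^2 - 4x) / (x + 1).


By the Remainder Theorem, the remainder equals p(-1):
  -5*(-1)^4 = -5
  -6*(-1)^3 = 6
  1*(-1)^2 = 1
  -4*(-1)^1 = 4
  constant: 0
Sum: -5 + 6 + 1 + 4 + 0 = 6


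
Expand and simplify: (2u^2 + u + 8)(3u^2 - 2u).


Distribute each term of the first polynomial:
  (2u^2)(3u^2 - 2u) = 6u^4 - 4u^3
  (u)(3u^2 - 2u) = 3u^3 - 2u^2
  (8)(3u^2 - 2u) = 24u^2 - 16u
Sum: 6u^4 - u^3 + 22u^2 - 16u


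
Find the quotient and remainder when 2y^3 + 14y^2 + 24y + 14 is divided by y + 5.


(2y^3 + 14y^2 + 24y + 14) / (y + 5)
Step 1: 2y^2 * (y + 5) = 2y^3 + 10y^2; subtract.
Step 2: 4y * (y + 5) = 4y^2 + 20y; subtract.
Step 3: 4 * (y + 5) = 4y + 20; subtract.
Quotient: 2y^2 + 4y + 4, Remainder: -6


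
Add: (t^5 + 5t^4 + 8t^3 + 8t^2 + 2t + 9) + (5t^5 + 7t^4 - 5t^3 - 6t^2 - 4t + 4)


Align terms by degree and add:
  t^5 + 5t^4 + 8t^3 + 8t^2 + 2t + 9
+ 5t^5 + 7t^4 - 5t^3 - 6t^2 - 4t + 4
= 6t^5 + 12t^4 + 3t^3 + 2t^2 - 2t + 13


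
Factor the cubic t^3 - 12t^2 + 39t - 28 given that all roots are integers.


Try integer roots (divisors of -28). t=4: p(4)=0.
Divide out (t - 4): quotient is t^2 - 8t + 7.
Factor the quadratic: (t - 1)(t - 7)
Result: (t - 4)(t - 1)(t - 7)


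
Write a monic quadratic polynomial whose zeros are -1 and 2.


p(t) = (t + 1)(t - 2)
Expand: t^2 - t - 2


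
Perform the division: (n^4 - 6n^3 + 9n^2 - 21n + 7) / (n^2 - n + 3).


(n^4 - 6n^3 + 9n^2 - 21n + 7) / (n^2 - n + 3)
Step 1: n^2 * (n^2 - n + 3) = n^4 - n^3 + 3n^2; subtract.
Step 2: -5n * (n^2 - n + 3) = -5n^3 + 5n^2 - 15n; subtract.
Step 3: 1 * (n^2 - n + 3) = n^2 - n + 3; subtract.
Quotient: n^2 - 5n + 1, Remainder: -5n + 4


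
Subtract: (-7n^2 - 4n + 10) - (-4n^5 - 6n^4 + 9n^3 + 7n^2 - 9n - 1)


Distribute the minus sign:
  (-7n^2 - 4n + 10)
- (-4n^5 - 6n^4 + 9n^3 + 7n^2 - 9n - 1)
Negate second polynomial: 4n^5 + 6n^4 - 9n^3 - 7n^2 + 9n + 1
Add: 4n^5 + 6n^4 - 9n^3 - 14n^2 + 5n + 11


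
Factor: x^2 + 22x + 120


Roots satisfy r1 + r2 = -b/a = -22 and r1*r2 = c/a = 120.
So r1 = -10, r2 = -12.
x^2 + 22x + 120 = (x - r1)(x - r2) = (x + 10)(x + 12)


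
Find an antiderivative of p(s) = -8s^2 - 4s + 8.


Reverse power rule on each term:
  ∫ -8s^2 ds = -(8/3)s^3
  ∫ -4s ds = -2s^2
  ∫ 8 ds = 8s
F(s) = -(8/3)s^3 - 2s^2 + 8s + C


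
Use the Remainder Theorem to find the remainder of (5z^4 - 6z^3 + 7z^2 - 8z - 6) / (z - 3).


By the Remainder Theorem, the remainder equals p(3):
  5*(3)^4 = 405
  -6*(3)^3 = -162
  7*(3)^2 = 63
  -8*(3)^1 = -24
  constant: -6
Sum: 405 - 162 + 63 - 24 - 6 = 276


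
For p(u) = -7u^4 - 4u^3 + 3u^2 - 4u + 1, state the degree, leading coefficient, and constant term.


Highest power of u is 4, with coefficient -7. Constant term is 1.
Degree = 4, leading coefficient = -7, constant term = 1


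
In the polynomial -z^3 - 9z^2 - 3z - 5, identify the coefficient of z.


Read off the coefficient of z: -3


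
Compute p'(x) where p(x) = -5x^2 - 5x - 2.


Apply the power rule term by term:
  d/dx(-5x^2) = -10x
  d/dx(-5x) = -5
  d/dx(-2) = 0
p'(x) = -10x - 5


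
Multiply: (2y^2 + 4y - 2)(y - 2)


Distribute each term of the first polynomial:
  (2y^2)(y - 2) = 2y^3 - 4y^2
  (4y)(y - 2) = 4y^2 - 8y
  (-2)(y - 2) = -2y + 4
Sum: 2y^3 - 10y + 4


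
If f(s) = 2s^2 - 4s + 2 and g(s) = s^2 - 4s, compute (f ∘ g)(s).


Substitute g(s) into f:
f(g(s)) = 2*(s^2 - 4s)^2 + (-4)*(s^2 - 4s) + 2
(s^2 - 4s)^2 = s^4 - 8s^3 + 16s^2
Expand and combine: 2s^4 - 16s^3 + 28s^2 + 16s + 2


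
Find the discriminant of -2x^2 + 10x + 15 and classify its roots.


D = b^2 - 4ac = (10)^2 - 4(-2)(15) = 100 + 120 = 220
Since D > 0: two distinct irrational roots


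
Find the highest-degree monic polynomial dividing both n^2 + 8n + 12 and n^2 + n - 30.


Factor each:
  n^2 + 8n + 12 = (n + 6)(n + 2)
  n^2 + n - 30 = (n + 6)(n - 5)
Common monic factor: n + 6


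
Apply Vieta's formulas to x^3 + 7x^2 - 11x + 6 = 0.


Monic cubic x^3+bx^2+cx+d=0: sum=-b, pairwise sum=c, product=-d.
b=7, c=-11, d=6
r1+r2+r3 = -7
r1r2+r1r3+r2r3 = -11
r1r2r3 = -6


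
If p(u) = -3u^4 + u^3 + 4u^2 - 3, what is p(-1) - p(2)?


p(-1) = -3
p(2) = -27
p(-1) - p(2) = -3 + 27 = 24


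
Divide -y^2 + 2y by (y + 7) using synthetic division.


Synthetic division with c = -7. Coefficients: -1, 2, 0
Bring down -1.
  -1 * -7 = 7; 7 + 2 = 9
  9 * -7 = -63; -63 + 0 = -63
Quotient: -y + 9, Remainder: -63


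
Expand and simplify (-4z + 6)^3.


Expand (-4z + 6)^3 by repeated multiplication:
  (-4z + 6)^2 = 16z^2 - 48z + 36
= -64z^3 + 288z^2 - 432z + 216


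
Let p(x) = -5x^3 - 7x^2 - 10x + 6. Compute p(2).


Using direct substitution:
  -5 * (2)^3 = -40
  -7 * (2)^2 = -28
  -10 * (2)^1 = -20
  constant: 6
Sum = -40 - 28 - 20 + 6 = -82


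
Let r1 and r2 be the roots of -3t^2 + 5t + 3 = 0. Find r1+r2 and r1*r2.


For at^2+bt+c=0: sum = -b/a, product = c/a.
a=-3, b=5, c=3
Sum = -(5)/-3 = 5/3
Product = (3)/-3 = -1


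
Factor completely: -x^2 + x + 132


Roots satisfy r1 + r2 = -b/a = 1 and r1*r2 = c/a = -132.
So r1 = -11, r2 = 12.
-x^2 + x + 132 = -(x - r1)(x - r2) = -(x + 11)(x - 12)


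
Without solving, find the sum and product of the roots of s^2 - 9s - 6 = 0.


For as^2+bs+c=0: sum = -b/a, product = c/a.
a=1, b=-9, c=-6
Sum = -(-9)/1 = 9
Product = (-6)/1 = -6


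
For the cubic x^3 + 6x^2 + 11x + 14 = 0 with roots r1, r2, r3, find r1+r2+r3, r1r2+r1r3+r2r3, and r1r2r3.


Monic cubic x^3+bx^2+cx+d=0: sum=-b, pairwise sum=c, product=-d.
b=6, c=11, d=14
r1+r2+r3 = -6
r1r2+r1r3+r2r3 = 11
r1r2r3 = -14


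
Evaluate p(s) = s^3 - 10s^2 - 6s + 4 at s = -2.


Using direct substitution:
  1 * (-2)^3 = -8
  -10 * (-2)^2 = -40
  -6 * (-2)^1 = 12
  constant: 4
Sum = -8 - 40 + 12 + 4 = -32


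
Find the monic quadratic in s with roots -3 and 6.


p(s) = (s + 3)(s - 6)
Expand: s^2 - 3s - 18


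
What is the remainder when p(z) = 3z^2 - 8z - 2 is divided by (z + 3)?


By the Remainder Theorem, the remainder equals p(-3):
  3*(-3)^2 = 27
  -8*(-3)^1 = 24
  constant: -2
Sum: 27 + 24 - 2 = 49


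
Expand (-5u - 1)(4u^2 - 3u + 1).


Distribute each term of the first polynomial:
  (-5u)(4u^2 - 3u + 1) = -20u^3 + 15u^2 - 5u
  (-1)(4u^2 - 3u + 1) = -4u^2 + 3u - 1
Sum: -20u^3 + 11u^2 - 2u - 1


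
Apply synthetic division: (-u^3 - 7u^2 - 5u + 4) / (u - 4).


Synthetic division with c = 4. Coefficients: -1, -7, -5, 4
Bring down -1.
  -1 * 4 = -4; -4 - 7 = -11
  -11 * 4 = -44; -44 - 5 = -49
  -49 * 4 = -196; -196 + 4 = -192
Quotient: -u^2 - 11u - 49, Remainder: -192


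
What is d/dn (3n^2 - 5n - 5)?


Apply the power rule term by term:
  d/dn(3n^2) = 6n
  d/dn(-5n) = -5
  d/dn(-5) = 0
p'(n) = 6n - 5


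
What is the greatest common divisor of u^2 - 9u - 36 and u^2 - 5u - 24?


Factor each:
  u^2 - 9u - 36 = (u + 3)(u - 12)
  u^2 - 5u - 24 = (u + 3)(u - 8)
Common monic factor: u + 3


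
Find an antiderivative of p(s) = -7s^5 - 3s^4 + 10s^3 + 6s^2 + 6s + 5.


Reverse power rule on each term:
  ∫ -7s^5 ds = -(7/6)s^6
  ∫ -3s^4 ds = -(3/5)s^5
  ∫ 10s^3 ds = (5/2)s^4
  ∫ 6s^2 ds = 2s^3
  ∫ 6s ds = 3s^2
  ∫ 5 ds = 5s
F(s) = -(7/6)s^6 - (3/5)s^5 + (5/2)s^4 + 2s^3 + 3s^2 + 5s + C


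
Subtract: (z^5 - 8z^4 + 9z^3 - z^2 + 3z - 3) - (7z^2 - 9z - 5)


Distribute the minus sign:
  (z^5 - 8z^4 + 9z^3 - z^2 + 3z - 3)
- (7z^2 - 9z - 5)
Negate second polynomial: -7z^2 + 9z + 5
Add: z^5 - 8z^4 + 9z^3 - 8z^2 + 12z + 2


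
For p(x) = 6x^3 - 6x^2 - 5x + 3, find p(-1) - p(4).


p(-1) = -4
p(4) = 271
p(-1) - p(4) = -4 - 271 = -275


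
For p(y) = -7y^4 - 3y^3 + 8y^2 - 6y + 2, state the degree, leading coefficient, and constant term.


Highest power of y is 4, with coefficient -7. Constant term is 2.
Degree = 4, leading coefficient = -7, constant term = 2


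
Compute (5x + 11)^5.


Expand (5x + 11)^5 by repeated multiplication:
  (5x + 11)^2 = 25x^2 + 110x + 121
  (5x + 11)^3 = 125x^3 + 825x^2 + 1815x + 1331
  (5x + 11)^4 = 625x^4 + 5500x^3 + 18150x^2 + 26620x + 14641
= 3125x^5 + 34375x^4 + 151250x^3 + 332750x^2 + 366025x + 161051


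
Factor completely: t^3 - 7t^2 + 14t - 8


Try integer roots (divisors of -8). t=1: p(1)=0.
Divide out (t - 1): quotient is t^2 - 6t + 8.
Factor the quadratic: (t - 4)(t - 2)
Result: (t - 1)(t - 4)(t - 2)


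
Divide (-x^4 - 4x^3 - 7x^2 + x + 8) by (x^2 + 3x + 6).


(-x^4 - 4x^3 - 7x^2 + x + 8) / (x^2 + 3x + 6)
Step 1: -x^2 * (x^2 + 3x + 6) = -x^4 - 3x^3 - 6x^2; subtract.
Step 2: -x * (x^2 + 3x + 6) = -x^3 - 3x^2 - 6x; subtract.
Step 3: 2 * (x^2 + 3x + 6) = 2x^2 + 6x + 12; subtract.
Quotient: -x^2 - x + 2, Remainder: x - 4


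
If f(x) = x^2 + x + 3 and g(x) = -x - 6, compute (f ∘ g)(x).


Substitute g(x) into f:
f(g(x)) = 1*(-x - 6)^2 + 1*(-x - 6) + 3
(-x - 6)^2 = x^2 + 12x + 36
Expand and combine: x^2 + 11x + 33


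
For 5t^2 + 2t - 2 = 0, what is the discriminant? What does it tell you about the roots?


D = b^2 - 4ac = (2)^2 - 4(5)(-2) = 4 + 40 = 44
Since D > 0: two distinct irrational roots


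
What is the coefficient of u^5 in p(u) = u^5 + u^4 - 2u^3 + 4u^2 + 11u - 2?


Read off the coefficient of u^5: 1


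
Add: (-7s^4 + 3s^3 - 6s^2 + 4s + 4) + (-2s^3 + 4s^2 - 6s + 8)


Align terms by degree and add:
  -7s^4 + 3s^3 - 6s^2 + 4s + 4
  -2s^3 + 4s^2 - 6s + 8
= -7s^4 + s^3 - 2s^2 - 2s + 12


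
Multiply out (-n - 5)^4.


Expand (-n - 5)^4 by repeated multiplication:
  (-n - 5)^2 = n^2 + 10n + 25
  (-n - 5)^3 = -n^3 - 15n^2 - 75n - 125
= n^4 + 20n^3 + 150n^2 + 500n + 625


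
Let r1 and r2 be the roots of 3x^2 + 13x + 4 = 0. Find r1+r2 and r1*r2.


For ax^2+bx+c=0: sum = -b/a, product = c/a.
a=3, b=13, c=4
Sum = -(13)/3 = -13/3
Product = (4)/3 = 4/3


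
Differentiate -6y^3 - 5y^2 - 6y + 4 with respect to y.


Apply the power rule term by term:
  d/dy(-6y^3) = -18y^2
  d/dy(-5y^2) = -10y
  d/dy(-6y) = -6
  d/dy(4) = 0
p'(y) = -18y^2 - 10y - 6


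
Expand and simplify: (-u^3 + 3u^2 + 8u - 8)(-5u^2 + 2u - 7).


Distribute each term of the first polynomial:
  (-u^3)(-5u^2 + 2u - 7) = 5u^5 - 2u^4 + 7u^3
  (3u^2)(-5u^2 + 2u - 7) = -15u^4 + 6u^3 - 21u^2
  (8u)(-5u^2 + 2u - 7) = -40u^3 + 16u^2 - 56u
  (-8)(-5u^2 + 2u - 7) = 40u^2 - 16u + 56
Sum: 5u^5 - 17u^4 - 27u^3 + 35u^2 - 72u + 56


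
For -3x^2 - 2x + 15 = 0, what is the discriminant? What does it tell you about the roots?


D = b^2 - 4ac = (-2)^2 - 4(-3)(15) = 4 + 180 = 184
Since D > 0: two distinct irrational roots


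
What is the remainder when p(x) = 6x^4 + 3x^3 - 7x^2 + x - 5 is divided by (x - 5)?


By the Remainder Theorem, the remainder equals p(5):
  6*(5)^4 = 3750
  3*(5)^3 = 375
  -7*(5)^2 = -175
  1*(5)^1 = 5
  constant: -5
Sum: 3750 + 375 - 175 + 5 - 5 = 3950


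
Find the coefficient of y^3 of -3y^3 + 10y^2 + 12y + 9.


Read off the coefficient of y^3: -3


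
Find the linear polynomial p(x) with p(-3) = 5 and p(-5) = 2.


p(x) = mx + b. Using p(-3)=5, p(-5)=2:
m = (5 - 2)/(-3 + 5) = 3/2 = 3/2
b = 5 - m*(-3) = 5 + 9/2 = 19/2
p(x) = (3/2)x + (19/2)


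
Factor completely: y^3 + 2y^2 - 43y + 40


Try integer roots (divisors of 40). y=5: p(5)=0.
Divide out (y - 5): quotient is y^2 + 7y - 8.
Factor the quadratic: (y + 8)(y - 1)
Result: (y - 5)(y + 8)(y - 1)


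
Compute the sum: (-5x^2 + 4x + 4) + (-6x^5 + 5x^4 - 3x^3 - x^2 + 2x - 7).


Align terms by degree and add:
  -5x^2 + 4x + 4
  -6x^5 + 5x^4 - 3x^3 - x^2 + 2x - 7
= -6x^5 + 5x^4 - 3x^3 - 6x^2 + 6x - 3


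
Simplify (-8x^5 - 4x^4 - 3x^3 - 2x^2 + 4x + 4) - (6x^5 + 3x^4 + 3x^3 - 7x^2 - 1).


Distribute the minus sign:
  (-8x^5 - 4x^4 - 3x^3 - 2x^2 + 4x + 4)
- (6x^5 + 3x^4 + 3x^3 - 7x^2 - 1)
Negate second polynomial: -6x^5 - 3x^4 - 3x^3 + 7x^2 + 1
Add: -14x^5 - 7x^4 - 6x^3 + 5x^2 + 4x + 5


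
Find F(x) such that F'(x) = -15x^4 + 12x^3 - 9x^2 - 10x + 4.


Reverse power rule on each term:
  ∫ -15x^4 dx = -3x^5
  ∫ 12x^3 dx = 3x^4
  ∫ -9x^2 dx = -3x^3
  ∫ -10x dx = -5x^2
  ∫ 4 dx = 4x
F(x) = -3x^5 + 3x^4 - 3x^3 - 5x^2 + 4x + C


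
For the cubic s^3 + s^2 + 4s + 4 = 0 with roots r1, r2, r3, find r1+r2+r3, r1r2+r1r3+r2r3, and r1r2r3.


Monic cubic s^3+bs^2+cs+d=0: sum=-b, pairwise sum=c, product=-d.
b=1, c=4, d=4
r1+r2+r3 = -1
r1r2+r1r3+r2r3 = 4
r1r2r3 = -4


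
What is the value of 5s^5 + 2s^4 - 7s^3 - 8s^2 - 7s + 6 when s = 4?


Using direct substitution:
  5 * (4)^5 = 5120
  2 * (4)^4 = 512
  -7 * (4)^3 = -448
  -8 * (4)^2 = -128
  -7 * (4)^1 = -28
  constant: 6
Sum = 5120 + 512 - 448 - 128 - 28 + 6 = 5034


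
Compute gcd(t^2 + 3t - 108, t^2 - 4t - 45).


Factor each:
  t^2 + 3t - 108 = (t - 9)(t + 12)
  t^2 - 4t - 45 = (t - 9)(t + 5)
Common monic factor: t - 9


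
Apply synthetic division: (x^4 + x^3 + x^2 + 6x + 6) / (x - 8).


Synthetic division with c = 8. Coefficients: 1, 1, 1, 6, 6
Bring down 1.
  1 * 8 = 8; 8 + 1 = 9
  9 * 8 = 72; 72 + 1 = 73
  73 * 8 = 584; 584 + 6 = 590
  590 * 8 = 4720; 4720 + 6 = 4726
Quotient: x^3 + 9x^2 + 73x + 590, Remainder: 4726


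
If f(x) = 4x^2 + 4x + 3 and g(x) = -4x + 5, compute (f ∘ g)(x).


Substitute g(x) into f:
f(g(x)) = 4*(-4x + 5)^2 + 4*(-4x + 5) + 3
(-4x + 5)^2 = 16x^2 - 40x + 25
Expand and combine: 64x^2 - 176x + 123


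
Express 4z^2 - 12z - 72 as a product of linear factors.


Roots satisfy r1 + r2 = -b/a = 3 and r1*r2 = c/a = -18.
So r1 = 6, r2 = -3.
4z^2 - 12z - 72 = 4(z - r1)(z - r2) = 4(z - 6)(z + 3)


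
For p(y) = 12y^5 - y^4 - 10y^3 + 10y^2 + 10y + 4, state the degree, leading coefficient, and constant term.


Highest power of y is 5, with coefficient 12. Constant term is 4.
Degree = 5, leading coefficient = 12, constant term = 4


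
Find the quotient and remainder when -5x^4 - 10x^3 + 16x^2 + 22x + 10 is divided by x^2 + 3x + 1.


(-5x^4 - 10x^3 + 16x^2 + 22x + 10) / (x^2 + 3x + 1)
Step 1: -5x^2 * (x^2 + 3x + 1) = -5x^4 - 15x^3 - 5x^2; subtract.
Step 2: 5x * (x^2 + 3x + 1) = 5x^3 + 15x^2 + 5x; subtract.
Step 3: 6 * (x^2 + 3x + 1) = 6x^2 + 18x + 6; subtract.
Quotient: -5x^2 + 5x + 6, Remainder: -x + 4
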